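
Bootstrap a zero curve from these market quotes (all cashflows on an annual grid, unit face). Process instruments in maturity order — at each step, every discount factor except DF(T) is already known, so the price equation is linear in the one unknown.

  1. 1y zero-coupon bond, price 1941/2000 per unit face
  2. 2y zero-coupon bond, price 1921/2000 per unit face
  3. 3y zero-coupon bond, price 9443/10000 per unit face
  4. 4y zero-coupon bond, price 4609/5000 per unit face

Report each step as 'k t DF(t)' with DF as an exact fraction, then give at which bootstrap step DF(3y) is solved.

1 1 1941/2000
2 2 1921/2000
3 3 9443/10000
4 4 4609/5000
DF(3y) is solved at step 3

step 1 [1y] zero: DF = P = 1941/2000 ≈ 0.970500
step 2 [2y] zero: DF = P = 1921/2000 ≈ 0.960500
step 3 [3y] zero: DF = P = 9443/10000 ≈ 0.944300
step 4 [4y] zero: DF = P = 4609/5000 ≈ 0.921800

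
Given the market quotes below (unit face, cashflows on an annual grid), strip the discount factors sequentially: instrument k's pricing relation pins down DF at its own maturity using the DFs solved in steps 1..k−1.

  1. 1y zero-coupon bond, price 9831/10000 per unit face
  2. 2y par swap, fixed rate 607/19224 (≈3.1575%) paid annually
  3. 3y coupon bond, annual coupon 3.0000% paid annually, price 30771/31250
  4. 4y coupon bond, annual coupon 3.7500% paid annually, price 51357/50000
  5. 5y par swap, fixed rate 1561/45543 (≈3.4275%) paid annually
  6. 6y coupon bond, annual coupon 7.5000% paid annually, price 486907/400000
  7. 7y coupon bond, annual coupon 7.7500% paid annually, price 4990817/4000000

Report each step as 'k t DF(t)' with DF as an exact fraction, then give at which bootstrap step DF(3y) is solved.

step 1 [1y] zero: DF = P = 9831/10000 ≈ 0.983100
step 2 [2y] swap r/1=607/19224: DF=(1 − 607/19224·(0.983100))/(1+607/19224) = 9393/10000 ≈ 0.939300
step 3 [3y] bond c/1=3/100: DF=(30771/31250 − 3/100·(0.983100+0.939300))/(1+3/100) = 9/10 ≈ 0.900000
step 4 [4y] bond c/1=3/80: DF=(51357/50000 − 3/80·(0.983100+0.939300+0.900000))/(1+3/80) = 111/125 ≈ 0.888000
step 5 [5y] swap r/1=1561/45543: DF=(1 − 1561/45543·(0.983100+0.939300+0.900000+0.888000))/(1+1561/45543) = 8439/10000 ≈ 0.843900
step 6 [6y] bond c/1=3/40: DF=(486907/400000 − 3/40·(0.983100+0.939300+0.900000+0.888000+0.843900))/(1+3/40) = 4073/5000 ≈ 0.814600
step 7 [7y] bond c/1=31/400: DF=(4990817/4000000 − 31/400·(0.983100+0.939300+0.900000+0.888000+0.843900+0.814600))/(1+31/400) = 3859/5000 ≈ 0.771800

1 1 9831/10000
2 2 9393/10000
3 3 9/10
4 4 111/125
5 5 8439/10000
6 6 4073/5000
7 7 3859/5000
DF(3y) is solved at step 3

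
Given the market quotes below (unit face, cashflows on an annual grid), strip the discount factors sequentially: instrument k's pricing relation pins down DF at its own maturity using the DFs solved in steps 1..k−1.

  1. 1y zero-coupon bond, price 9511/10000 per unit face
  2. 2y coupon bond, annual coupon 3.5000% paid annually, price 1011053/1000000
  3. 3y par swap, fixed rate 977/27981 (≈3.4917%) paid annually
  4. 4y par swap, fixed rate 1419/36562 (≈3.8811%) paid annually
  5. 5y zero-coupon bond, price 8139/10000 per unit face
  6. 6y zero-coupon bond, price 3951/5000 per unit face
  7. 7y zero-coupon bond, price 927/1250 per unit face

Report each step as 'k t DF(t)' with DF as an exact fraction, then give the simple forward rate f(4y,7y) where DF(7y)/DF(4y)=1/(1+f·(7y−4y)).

1 1 9511/10000
2 2 9447/10000
3 3 9023/10000
4 4 8581/10000
5 5 8139/10000
6 6 3951/5000
7 7 927/1250
f(4y,7y) = ((8581/10000)/(927/1250) − 1)/(3) = 1165/22248 ≈ 5.2364%

step 1 [1y] zero: DF = P = 9511/10000 ≈ 0.951100
step 2 [2y] bond c/1=7/200: DF=(1011053/1000000 − 7/200·(0.951100))/(1+7/200) = 9447/10000 ≈ 0.944700
step 3 [3y] swap r/1=977/27981: DF=(1 − 977/27981·(0.951100+0.944700))/(1+977/27981) = 9023/10000 ≈ 0.902300
step 4 [4y] swap r/1=1419/36562: DF=(1 − 1419/36562·(0.951100+0.944700+0.902300))/(1+1419/36562) = 8581/10000 ≈ 0.858100
step 5 [5y] zero: DF = P = 8139/10000 ≈ 0.813900
step 6 [6y] zero: DF = P = 3951/5000 ≈ 0.790200
step 7 [7y] zero: DF = P = 927/1250 ≈ 0.741600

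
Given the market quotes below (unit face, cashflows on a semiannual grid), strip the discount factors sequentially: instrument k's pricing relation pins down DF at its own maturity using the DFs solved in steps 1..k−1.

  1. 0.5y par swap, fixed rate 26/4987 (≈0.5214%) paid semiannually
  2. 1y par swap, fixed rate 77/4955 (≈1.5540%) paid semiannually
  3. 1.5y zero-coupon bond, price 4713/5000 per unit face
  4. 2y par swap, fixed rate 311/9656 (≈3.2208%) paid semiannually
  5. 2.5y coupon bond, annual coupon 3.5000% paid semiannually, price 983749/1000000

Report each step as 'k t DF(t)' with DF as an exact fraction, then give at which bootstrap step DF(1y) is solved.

step 1 [0.5y] swap r/2=13/4987: DF=(1 − 13/4987·(0))/(1+13/4987) = 4987/5000 ≈ 0.997400
step 2 [1y] swap r/2=77/9910: DF=(1 − 77/9910·(0.997400))/(1+77/9910) = 4923/5000 ≈ 0.984600
step 3 [1.5y] zero: DF = P = 4713/5000 ≈ 0.942600
step 4 [2y] swap r/2=311/19312: DF=(1 − 311/19312·(0.997400+0.984600+0.942600))/(1+311/19312) = 4689/5000 ≈ 0.937800
step 5 [2.5y] bond c/2=7/400: DF=(983749/1000000 − 7/400·(0.997400+0.984600+0.942600+0.937800))/(1+7/400) = 2251/2500 ≈ 0.900400

1 1/2 4987/5000
2 1 4923/5000
3 3/2 4713/5000
4 2 4689/5000
5 5/2 2251/2500
DF(1y) is solved at step 2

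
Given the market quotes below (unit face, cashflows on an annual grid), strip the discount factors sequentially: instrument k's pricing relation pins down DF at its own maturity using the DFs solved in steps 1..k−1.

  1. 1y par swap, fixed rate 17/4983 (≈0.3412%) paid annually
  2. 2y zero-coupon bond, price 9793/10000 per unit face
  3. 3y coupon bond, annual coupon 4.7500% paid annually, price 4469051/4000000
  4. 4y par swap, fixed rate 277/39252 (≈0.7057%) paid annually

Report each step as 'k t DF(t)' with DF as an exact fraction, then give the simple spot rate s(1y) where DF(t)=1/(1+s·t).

1 1 4983/5000
2 2 9793/10000
3 3 977/1000
4 4 9723/10000
s(1y) = (1/(4983/5000) − 1)/(1) = 17/4983 ≈ 0.3412%

step 1 [1y] swap r/1=17/4983: DF=(1 − 17/4983·(0))/(1+17/4983) = 4983/5000 ≈ 0.996600
step 2 [2y] zero: DF = P = 9793/10000 ≈ 0.979300
step 3 [3y] bond c/1=19/400: DF=(4469051/4000000 − 19/400·(0.996600+0.979300))/(1+19/400) = 977/1000 ≈ 0.977000
step 4 [4y] swap r/1=277/39252: DF=(1 − 277/39252·(0.996600+0.979300+0.977000))/(1+277/39252) = 9723/10000 ≈ 0.972300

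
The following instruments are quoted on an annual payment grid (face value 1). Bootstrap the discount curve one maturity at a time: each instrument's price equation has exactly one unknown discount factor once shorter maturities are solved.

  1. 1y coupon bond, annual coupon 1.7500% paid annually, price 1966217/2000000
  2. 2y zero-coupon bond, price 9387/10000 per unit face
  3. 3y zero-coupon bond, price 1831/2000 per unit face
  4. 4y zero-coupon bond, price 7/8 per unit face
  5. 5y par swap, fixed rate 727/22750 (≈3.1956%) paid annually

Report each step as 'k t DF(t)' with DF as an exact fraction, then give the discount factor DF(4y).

step 1 [1y] bond c/1=7/400: DF=(1966217/2000000 − 7/400·(0))/(1+7/400) = 4831/5000 ≈ 0.966200
step 2 [2y] zero: DF = P = 9387/10000 ≈ 0.938700
step 3 [3y] zero: DF = P = 1831/2000 ≈ 0.915500
step 4 [4y] zero: DF = P = 7/8 ≈ 0.875000
step 5 [5y] swap r/1=727/22750: DF=(1 − 727/22750·(0.966200+0.938700+0.915500+0.875000))/(1+727/22750) = 4273/5000 ≈ 0.854600

1 1 4831/5000
2 2 9387/10000
3 3 1831/2000
4 4 7/8
5 5 4273/5000
DF(4y) = 7/8 ≈ 0.875000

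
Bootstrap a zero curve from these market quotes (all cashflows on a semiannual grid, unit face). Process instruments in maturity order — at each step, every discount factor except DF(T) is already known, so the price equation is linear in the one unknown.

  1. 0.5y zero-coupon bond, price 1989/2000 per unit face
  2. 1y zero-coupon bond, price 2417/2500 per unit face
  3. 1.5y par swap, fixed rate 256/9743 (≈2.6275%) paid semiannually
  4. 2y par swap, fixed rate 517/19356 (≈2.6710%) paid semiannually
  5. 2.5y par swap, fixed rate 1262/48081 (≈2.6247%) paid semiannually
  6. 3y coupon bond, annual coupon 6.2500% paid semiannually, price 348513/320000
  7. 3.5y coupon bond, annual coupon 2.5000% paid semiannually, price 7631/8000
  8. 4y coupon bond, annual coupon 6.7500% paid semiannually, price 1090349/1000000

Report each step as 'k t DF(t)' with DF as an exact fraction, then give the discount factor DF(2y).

step 1 [0.5y] zero: DF = P = 1989/2000 ≈ 0.994500
step 2 [1y] zero: DF = P = 2417/2500 ≈ 0.966800
step 3 [1.5y] swap r/2=128/9743: DF=(1 − 128/9743·(0.994500+0.966800))/(1+128/9743) = 601/625 ≈ 0.961600
step 4 [2y] swap r/2=517/38712: DF=(1 − 517/38712·(0.994500+0.966800+0.961600))/(1+517/38712) = 9483/10000 ≈ 0.948300
step 5 [2.5y] swap r/2=631/48081: DF=(1 − 631/48081·(0.994500+0.966800+0.961600+0.948300))/(1+631/48081) = 9369/10000 ≈ 0.936900
step 6 [3y] bond c/2=1/32: DF=(348513/320000 − 1/32·(0.994500+0.966800+0.961600+0.948300+0.936900))/(1+1/32) = 569/625 ≈ 0.910400
step 7 [3.5y] bond c/2=1/80: DF=(7631/8000 − 1/80·(0.994500+0.966800+0.961600+0.948300+0.936900+0.910400))/(1+1/80) = 1743/2000 ≈ 0.871500
step 8 [4y] bond c/2=27/800: DF=(1090349/1000000 − 27/800·(0.994500+0.966800+0.961600+0.948300+0.936900+0.910400+0.871500))/(1+27/800) = 2099/2500 ≈ 0.839600

1 1/2 1989/2000
2 1 2417/2500
3 3/2 601/625
4 2 9483/10000
5 5/2 9369/10000
6 3 569/625
7 7/2 1743/2000
8 4 2099/2500
DF(2y) = 9483/10000 ≈ 0.948300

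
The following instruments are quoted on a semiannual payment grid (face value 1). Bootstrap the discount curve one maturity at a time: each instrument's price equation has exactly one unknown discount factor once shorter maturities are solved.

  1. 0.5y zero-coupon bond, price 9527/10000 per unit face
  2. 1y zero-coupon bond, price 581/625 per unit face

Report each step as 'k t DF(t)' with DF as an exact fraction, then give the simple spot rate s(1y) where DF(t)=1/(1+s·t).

step 1 [0.5y] zero: DF = P = 9527/10000 ≈ 0.952700
step 2 [1y] zero: DF = P = 581/625 ≈ 0.929600

1 1/2 9527/10000
2 1 581/625
s(1y) = (1/(581/625) − 1)/(1) = 44/581 ≈ 7.5731%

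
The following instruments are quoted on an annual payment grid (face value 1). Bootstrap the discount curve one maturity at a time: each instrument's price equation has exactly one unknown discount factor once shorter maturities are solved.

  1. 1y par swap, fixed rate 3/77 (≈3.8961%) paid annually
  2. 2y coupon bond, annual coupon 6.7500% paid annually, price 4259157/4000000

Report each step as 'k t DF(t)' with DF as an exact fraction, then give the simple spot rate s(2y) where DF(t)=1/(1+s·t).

step 1 [1y] swap r/1=3/77: DF=(1 − 3/77·(0))/(1+3/77) = 77/80 ≈ 0.962500
step 2 [2y] bond c/1=27/400: DF=(4259157/4000000 − 27/400·(0.962500))/(1+27/400) = 4683/5000 ≈ 0.936600

1 1 77/80
2 2 4683/5000
s(2y) = (1/(4683/5000) − 1)/(2) = 317/9366 ≈ 3.3846%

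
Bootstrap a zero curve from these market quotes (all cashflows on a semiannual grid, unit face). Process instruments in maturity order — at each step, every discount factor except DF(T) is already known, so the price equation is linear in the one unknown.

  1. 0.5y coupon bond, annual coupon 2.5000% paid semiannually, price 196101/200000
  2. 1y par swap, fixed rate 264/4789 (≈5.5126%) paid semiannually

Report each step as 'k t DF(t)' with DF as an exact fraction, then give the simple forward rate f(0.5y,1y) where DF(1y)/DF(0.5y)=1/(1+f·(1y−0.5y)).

1 1/2 2421/2500
2 1 592/625
f(0.5y,1y) = ((2421/2500)/(592/625) − 1)/(1/2) = 53/1184 ≈ 4.4764%

step 1 [0.5y] bond c/2=1/80: DF=(196101/200000 − 1/80·(0))/(1+1/80) = 2421/2500 ≈ 0.968400
step 2 [1y] swap r/2=132/4789: DF=(1 − 132/4789·(0.968400))/(1+132/4789) = 592/625 ≈ 0.947200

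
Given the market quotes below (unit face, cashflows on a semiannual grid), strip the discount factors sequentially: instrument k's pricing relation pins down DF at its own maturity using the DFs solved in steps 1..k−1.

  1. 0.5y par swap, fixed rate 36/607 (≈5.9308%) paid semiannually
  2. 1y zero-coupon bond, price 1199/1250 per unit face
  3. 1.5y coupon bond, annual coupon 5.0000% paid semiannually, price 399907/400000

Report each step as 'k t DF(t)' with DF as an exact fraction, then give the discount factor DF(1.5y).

1 1/2 607/625
2 1 1199/1250
3 3/2 9283/10000
DF(1.5y) = 9283/10000 ≈ 0.928300

step 1 [0.5y] swap r/2=18/607: DF=(1 − 18/607·(0))/(1+18/607) = 607/625 ≈ 0.971200
step 2 [1y] zero: DF = P = 1199/1250 ≈ 0.959200
step 3 [1.5y] bond c/2=1/40: DF=(399907/400000 − 1/40·(0.971200+0.959200))/(1+1/40) = 9283/10000 ≈ 0.928300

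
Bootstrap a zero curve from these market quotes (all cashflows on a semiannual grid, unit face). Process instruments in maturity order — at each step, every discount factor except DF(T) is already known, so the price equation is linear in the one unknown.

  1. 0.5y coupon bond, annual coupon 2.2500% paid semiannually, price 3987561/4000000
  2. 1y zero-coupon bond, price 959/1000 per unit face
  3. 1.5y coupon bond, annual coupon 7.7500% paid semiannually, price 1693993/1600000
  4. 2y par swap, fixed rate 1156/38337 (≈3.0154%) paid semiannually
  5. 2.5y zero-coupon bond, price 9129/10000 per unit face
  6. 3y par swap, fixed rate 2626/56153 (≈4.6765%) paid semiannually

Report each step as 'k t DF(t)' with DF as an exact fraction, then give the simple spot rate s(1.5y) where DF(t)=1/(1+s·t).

step 1 [0.5y] bond c/2=9/800: DF=(3987561/4000000 − 9/800·(0))/(1+9/800) = 4929/5000 ≈ 0.985800
step 2 [1y] zero: DF = P = 959/1000 ≈ 0.959000
step 3 [1.5y] bond c/2=31/800: DF=(1693993/1600000 − 31/800·(0.985800+0.959000))/(1+31/800) = 9467/10000 ≈ 0.946700
step 4 [2y] swap r/2=578/38337: DF=(1 − 578/38337·(0.985800+0.959000+0.946700))/(1+578/38337) = 4711/5000 ≈ 0.942200
step 5 [2.5y] zero: DF = P = 9129/10000 ≈ 0.912900
step 6 [3y] swap r/2=1313/56153: DF=(1 − 1313/56153·(0.985800+0.959000+0.946700+0.942200+0.912900))/(1+1313/56153) = 8687/10000 ≈ 0.868700

1 1/2 4929/5000
2 1 959/1000
3 3/2 9467/10000
4 2 4711/5000
5 5/2 9129/10000
6 3 8687/10000
s(1.5y) = (1/(9467/10000) − 1)/(3/2) = 1066/28401 ≈ 3.7534%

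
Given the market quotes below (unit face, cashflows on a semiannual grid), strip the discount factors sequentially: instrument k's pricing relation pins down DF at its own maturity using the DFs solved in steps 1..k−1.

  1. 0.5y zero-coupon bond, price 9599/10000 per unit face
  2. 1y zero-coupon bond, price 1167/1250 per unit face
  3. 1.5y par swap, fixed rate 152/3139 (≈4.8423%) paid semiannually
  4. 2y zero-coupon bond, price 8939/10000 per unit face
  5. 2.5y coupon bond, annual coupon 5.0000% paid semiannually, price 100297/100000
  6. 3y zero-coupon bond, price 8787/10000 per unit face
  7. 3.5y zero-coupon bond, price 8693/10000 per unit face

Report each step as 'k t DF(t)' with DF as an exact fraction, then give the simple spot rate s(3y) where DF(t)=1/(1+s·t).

1 1/2 9599/10000
2 1 1167/1250
3 3/2 2329/2500
4 2 8939/10000
5 5/2 4439/5000
6 3 8787/10000
7 7/2 8693/10000
s(3y) = (1/(8787/10000) − 1)/(3) = 1213/26361 ≈ 4.6015%

step 1 [0.5y] zero: DF = P = 9599/10000 ≈ 0.959900
step 2 [1y] zero: DF = P = 1167/1250 ≈ 0.933600
step 3 [1.5y] swap r/2=76/3139: DF=(1 − 76/3139·(0.959900+0.933600))/(1+76/3139) = 2329/2500 ≈ 0.931600
step 4 [2y] zero: DF = P = 8939/10000 ≈ 0.893900
step 5 [2.5y] bond c/2=1/40: DF=(100297/100000 − 1/40·(0.959900+0.933600+0.931600+0.893900))/(1+1/40) = 4439/5000 ≈ 0.887800
step 6 [3y] zero: DF = P = 8787/10000 ≈ 0.878700
step 7 [3.5y] zero: DF = P = 8693/10000 ≈ 0.869300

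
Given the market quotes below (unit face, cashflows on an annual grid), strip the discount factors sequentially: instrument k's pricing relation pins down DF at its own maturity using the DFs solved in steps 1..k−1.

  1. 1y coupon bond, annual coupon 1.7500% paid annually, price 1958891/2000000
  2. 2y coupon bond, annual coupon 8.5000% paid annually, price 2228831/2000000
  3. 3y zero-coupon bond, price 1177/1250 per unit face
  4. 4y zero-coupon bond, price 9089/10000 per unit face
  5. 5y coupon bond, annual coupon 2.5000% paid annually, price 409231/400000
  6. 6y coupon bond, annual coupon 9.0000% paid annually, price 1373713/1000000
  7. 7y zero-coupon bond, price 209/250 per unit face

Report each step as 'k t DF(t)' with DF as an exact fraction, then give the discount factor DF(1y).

step 1 [1y] bond c/1=7/400: DF=(1958891/2000000 − 7/400·(0))/(1+7/400) = 4813/5000 ≈ 0.962600
step 2 [2y] bond c/1=17/200: DF=(2228831/2000000 − 17/200·(0.962600))/(1+17/200) = 9517/10000 ≈ 0.951700
step 3 [3y] zero: DF = P = 1177/1250 ≈ 0.941600
step 4 [4y] zero: DF = P = 9089/10000 ≈ 0.908900
step 5 [5y] bond c/1=1/40: DF=(409231/400000 − 1/40·(0.962600+0.951700+0.941600+0.908900))/(1+1/40) = 9063/10000 ≈ 0.906300
step 6 [6y] bond c/1=9/100: DF=(1373713/1000000 − 9/100·(0.962600+0.951700+0.941600+0.908900+0.906300))/(1+9/100) = 4373/5000 ≈ 0.874600
step 7 [7y] zero: DF = P = 209/250 ≈ 0.836000

1 1 4813/5000
2 2 9517/10000
3 3 1177/1250
4 4 9089/10000
5 5 9063/10000
6 6 4373/5000
7 7 209/250
DF(1y) = 4813/5000 ≈ 0.962600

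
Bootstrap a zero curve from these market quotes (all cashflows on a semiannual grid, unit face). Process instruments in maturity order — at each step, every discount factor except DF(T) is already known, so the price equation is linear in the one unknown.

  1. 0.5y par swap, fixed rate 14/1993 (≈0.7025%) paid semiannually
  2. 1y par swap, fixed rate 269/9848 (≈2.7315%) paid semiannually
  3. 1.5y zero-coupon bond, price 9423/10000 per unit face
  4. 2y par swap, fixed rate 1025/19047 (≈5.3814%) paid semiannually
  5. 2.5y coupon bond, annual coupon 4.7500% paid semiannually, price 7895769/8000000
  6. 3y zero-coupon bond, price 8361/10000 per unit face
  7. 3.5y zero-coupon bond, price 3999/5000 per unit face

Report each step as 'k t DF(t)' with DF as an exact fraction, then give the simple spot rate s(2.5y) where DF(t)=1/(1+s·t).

step 1 [0.5y] swap r/2=7/1993: DF=(1 − 7/1993·(0))/(1+7/1993) = 1993/2000 ≈ 0.996500
step 2 [1y] swap r/2=269/19696: DF=(1 − 269/19696·(0.996500))/(1+269/19696) = 9731/10000 ≈ 0.973100
step 3 [1.5y] zero: DF = P = 9423/10000 ≈ 0.942300
step 4 [2y] swap r/2=1025/38094: DF=(1 − 1025/38094·(0.996500+0.973100+0.942300))/(1+1025/38094) = 359/400 ≈ 0.897500
step 5 [2.5y] bond c/2=19/800: DF=(7895769/8000000 − 19/800·(0.996500+0.973100+0.942300+0.897500))/(1+19/800) = 8757/10000 ≈ 0.875700
step 6 [3y] zero: DF = P = 8361/10000 ≈ 0.836100
step 7 [3.5y] zero: DF = P = 3999/5000 ≈ 0.799800

1 1/2 1993/2000
2 1 9731/10000
3 3/2 9423/10000
4 2 359/400
5 5/2 8757/10000
6 3 8361/10000
7 7/2 3999/5000
s(2.5y) = (1/(8757/10000) − 1)/(5/2) = 2486/43785 ≈ 5.6777%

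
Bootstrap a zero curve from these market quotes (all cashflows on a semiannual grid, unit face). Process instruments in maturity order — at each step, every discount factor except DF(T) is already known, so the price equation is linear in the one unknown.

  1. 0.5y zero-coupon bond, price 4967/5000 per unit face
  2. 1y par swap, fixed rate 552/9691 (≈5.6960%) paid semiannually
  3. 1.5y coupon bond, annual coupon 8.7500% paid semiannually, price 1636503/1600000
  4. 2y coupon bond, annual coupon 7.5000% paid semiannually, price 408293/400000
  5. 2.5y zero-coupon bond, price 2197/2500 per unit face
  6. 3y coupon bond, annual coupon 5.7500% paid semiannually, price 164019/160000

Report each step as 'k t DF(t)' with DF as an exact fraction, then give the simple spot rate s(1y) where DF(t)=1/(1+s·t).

1 1/2 4967/5000
2 1 1181/1250
3 3/2 8987/10000
4 2 8813/10000
5 5/2 2197/2500
6 3 217/250
s(1y) = (1/(1181/1250) − 1)/(1) = 69/1181 ≈ 5.8425%

step 1 [0.5y] zero: DF = P = 4967/5000 ≈ 0.993400
step 2 [1y] swap r/2=276/9691: DF=(1 − 276/9691·(0.993400))/(1+276/9691) = 1181/1250 ≈ 0.944800
step 3 [1.5y] bond c/2=7/160: DF=(1636503/1600000 − 7/160·(0.993400+0.944800))/(1+7/160) = 8987/10000 ≈ 0.898700
step 4 [2y] bond c/2=3/80: DF=(408293/400000 − 3/80·(0.993400+0.944800+0.898700))/(1+3/80) = 8813/10000 ≈ 0.881300
step 5 [2.5y] zero: DF = P = 2197/2500 ≈ 0.878800
step 6 [3y] bond c/2=23/800: DF=(164019/160000 − 23/800·(0.993400+0.944800+0.898700+0.881300+0.878800))/(1+23/800) = 217/250 ≈ 0.868000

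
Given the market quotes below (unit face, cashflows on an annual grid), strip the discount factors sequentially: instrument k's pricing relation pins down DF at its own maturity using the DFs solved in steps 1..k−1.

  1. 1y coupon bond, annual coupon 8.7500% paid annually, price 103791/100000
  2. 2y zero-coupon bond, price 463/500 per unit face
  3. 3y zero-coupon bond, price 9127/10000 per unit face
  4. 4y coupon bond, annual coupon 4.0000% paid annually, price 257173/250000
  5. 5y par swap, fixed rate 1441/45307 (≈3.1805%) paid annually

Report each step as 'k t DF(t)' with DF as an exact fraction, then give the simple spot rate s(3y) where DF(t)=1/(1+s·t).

1 1 1193/1250
2 2 463/500
3 3 9127/10000
4 4 8817/10000
5 5 8559/10000
s(3y) = (1/(9127/10000) − 1)/(3) = 291/9127 ≈ 3.1883%

step 1 [1y] bond c/1=7/80: DF=(103791/100000 − 7/80·(0))/(1+7/80) = 1193/1250 ≈ 0.954400
step 2 [2y] zero: DF = P = 463/500 ≈ 0.926000
step 3 [3y] zero: DF = P = 9127/10000 ≈ 0.912700
step 4 [4y] bond c/1=1/25: DF=(257173/250000 − 1/25·(0.954400+0.926000+0.912700))/(1+1/25) = 8817/10000 ≈ 0.881700
step 5 [5y] swap r/1=1441/45307: DF=(1 − 1441/45307·(0.954400+0.926000+0.912700+0.881700))/(1+1441/45307) = 8559/10000 ≈ 0.855900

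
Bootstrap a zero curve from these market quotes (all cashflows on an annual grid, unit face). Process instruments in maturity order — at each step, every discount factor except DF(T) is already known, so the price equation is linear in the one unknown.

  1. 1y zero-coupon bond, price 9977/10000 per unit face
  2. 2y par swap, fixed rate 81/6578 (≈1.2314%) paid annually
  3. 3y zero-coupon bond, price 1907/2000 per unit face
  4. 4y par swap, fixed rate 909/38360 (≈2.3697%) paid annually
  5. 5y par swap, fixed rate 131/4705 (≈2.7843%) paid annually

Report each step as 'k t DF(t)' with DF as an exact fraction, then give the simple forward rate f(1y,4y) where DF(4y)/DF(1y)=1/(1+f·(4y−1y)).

1 1 9977/10000
2 2 9757/10000
3 3 1907/2000
4 4 9091/10000
5 5 869/1000
f(1y,4y) = ((9977/10000)/(9091/10000) − 1)/(3) = 886/27273 ≈ 3.2486%

step 1 [1y] zero: DF = P = 9977/10000 ≈ 0.997700
step 2 [2y] swap r/1=81/6578: DF=(1 − 81/6578·(0.997700))/(1+81/6578) = 9757/10000 ≈ 0.975700
step 3 [3y] zero: DF = P = 1907/2000 ≈ 0.953500
step 4 [4y] swap r/1=909/38360: DF=(1 − 909/38360·(0.997700+0.975700+0.953500))/(1+909/38360) = 9091/10000 ≈ 0.909100
step 5 [5y] swap r/1=131/4705: DF=(1 − 131/4705·(0.997700+0.975700+0.953500+0.909100))/(1+131/4705) = 869/1000 ≈ 0.869000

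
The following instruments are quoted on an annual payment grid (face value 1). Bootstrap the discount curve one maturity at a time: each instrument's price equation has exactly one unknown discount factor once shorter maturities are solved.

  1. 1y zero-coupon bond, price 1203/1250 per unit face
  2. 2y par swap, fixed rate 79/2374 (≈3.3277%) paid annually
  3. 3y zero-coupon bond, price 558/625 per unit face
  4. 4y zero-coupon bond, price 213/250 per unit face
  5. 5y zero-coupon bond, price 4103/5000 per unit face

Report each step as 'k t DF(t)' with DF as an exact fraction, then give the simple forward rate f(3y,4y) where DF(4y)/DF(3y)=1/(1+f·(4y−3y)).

1 1 1203/1250
2 2 1171/1250
3 3 558/625
4 4 213/250
5 5 4103/5000
f(3y,4y) = ((558/625)/(213/250) − 1)/(1) = 17/355 ≈ 4.7887%

step 1 [1y] zero: DF = P = 1203/1250 ≈ 0.962400
step 2 [2y] swap r/1=79/2374: DF=(1 − 79/2374·(0.962400))/(1+79/2374) = 1171/1250 ≈ 0.936800
step 3 [3y] zero: DF = P = 558/625 ≈ 0.892800
step 4 [4y] zero: DF = P = 213/250 ≈ 0.852000
step 5 [5y] zero: DF = P = 4103/5000 ≈ 0.820600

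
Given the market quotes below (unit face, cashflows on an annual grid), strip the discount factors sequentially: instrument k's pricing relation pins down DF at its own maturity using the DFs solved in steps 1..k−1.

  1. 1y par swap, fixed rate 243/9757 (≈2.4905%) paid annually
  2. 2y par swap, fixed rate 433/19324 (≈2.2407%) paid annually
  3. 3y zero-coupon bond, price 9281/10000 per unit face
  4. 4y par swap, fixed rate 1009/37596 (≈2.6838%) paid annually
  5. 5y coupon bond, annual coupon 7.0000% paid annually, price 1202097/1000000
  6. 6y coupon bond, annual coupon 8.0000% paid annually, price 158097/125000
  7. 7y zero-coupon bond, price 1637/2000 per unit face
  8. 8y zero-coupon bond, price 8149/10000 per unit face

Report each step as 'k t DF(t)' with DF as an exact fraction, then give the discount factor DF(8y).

step 1 [1y] swap r/1=243/9757: DF=(1 − 243/9757·(0))/(1+243/9757) = 9757/10000 ≈ 0.975700
step 2 [2y] swap r/1=433/19324: DF=(1 − 433/19324·(0.975700))/(1+433/19324) = 9567/10000 ≈ 0.956700
step 3 [3y] zero: DF = P = 9281/10000 ≈ 0.928100
step 4 [4y] swap r/1=1009/37596: DF=(1 − 1009/37596·(0.975700+0.956700+0.928100))/(1+1009/37596) = 8991/10000 ≈ 0.899100
step 5 [5y] bond c/1=7/100: DF=(1202097/1000000 − 7/100·(0.975700+0.956700+0.928100+0.899100))/(1+7/100) = 351/400 ≈ 0.877500
step 6 [6y] bond c/1=2/25: DF=(158097/125000 − 2/25·(0.975700+0.956700+0.928100+0.899100+0.877500))/(1+2/25) = 2069/2500 ≈ 0.827600
step 7 [7y] zero: DF = P = 1637/2000 ≈ 0.818500
step 8 [8y] zero: DF = P = 8149/10000 ≈ 0.814900

1 1 9757/10000
2 2 9567/10000
3 3 9281/10000
4 4 8991/10000
5 5 351/400
6 6 2069/2500
7 7 1637/2000
8 8 8149/10000
DF(8y) = 8149/10000 ≈ 0.814900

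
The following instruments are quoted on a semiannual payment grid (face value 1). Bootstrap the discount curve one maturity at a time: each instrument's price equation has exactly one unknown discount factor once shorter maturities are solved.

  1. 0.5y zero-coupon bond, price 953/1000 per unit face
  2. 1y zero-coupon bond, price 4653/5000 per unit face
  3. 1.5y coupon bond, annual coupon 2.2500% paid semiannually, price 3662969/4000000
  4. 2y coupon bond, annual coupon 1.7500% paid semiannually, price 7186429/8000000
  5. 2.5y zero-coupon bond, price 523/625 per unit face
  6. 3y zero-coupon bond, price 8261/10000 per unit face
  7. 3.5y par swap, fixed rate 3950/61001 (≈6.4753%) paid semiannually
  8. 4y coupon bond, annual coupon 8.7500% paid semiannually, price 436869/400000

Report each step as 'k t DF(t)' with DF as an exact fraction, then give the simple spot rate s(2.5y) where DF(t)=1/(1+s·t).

step 1 [0.5y] zero: DF = P = 953/1000 ≈ 0.953000
step 2 [1y] zero: DF = P = 4653/5000 ≈ 0.930600
step 3 [1.5y] bond c/2=9/800: DF=(3662969/4000000 − 9/800·(0.953000+0.930600))/(1+9/800) = 4423/5000 ≈ 0.884600
step 4 [2y] bond c/2=7/800: DF=(7186429/8000000 − 7/800·(0.953000+0.930600+0.884600))/(1+7/800) = 1733/2000 ≈ 0.866500
step 5 [2.5y] zero: DF = P = 523/625 ≈ 0.836800
step 6 [3y] zero: DF = P = 8261/10000 ≈ 0.826100
step 7 [3.5y] swap r/2=1975/61001: DF=(1 − 1975/61001·(0.953000+0.930600+0.884600+0.866500+0.836800+0.826100))/(1+1975/61001) = 321/400 ≈ 0.802500
step 8 [4y] bond c/2=7/160: DF=(436869/400000 − 7/160·(0.953000+0.930600+0.884600+0.866500+0.836800+0.826100+0.802500))/(1+7/160) = 7907/10000 ≈ 0.790700

1 1/2 953/1000
2 1 4653/5000
3 3/2 4423/5000
4 2 1733/2000
5 5/2 523/625
6 3 8261/10000
7 7/2 321/400
8 4 7907/10000
s(2.5y) = (1/(523/625) − 1)/(5/2) = 204/2615 ≈ 7.8011%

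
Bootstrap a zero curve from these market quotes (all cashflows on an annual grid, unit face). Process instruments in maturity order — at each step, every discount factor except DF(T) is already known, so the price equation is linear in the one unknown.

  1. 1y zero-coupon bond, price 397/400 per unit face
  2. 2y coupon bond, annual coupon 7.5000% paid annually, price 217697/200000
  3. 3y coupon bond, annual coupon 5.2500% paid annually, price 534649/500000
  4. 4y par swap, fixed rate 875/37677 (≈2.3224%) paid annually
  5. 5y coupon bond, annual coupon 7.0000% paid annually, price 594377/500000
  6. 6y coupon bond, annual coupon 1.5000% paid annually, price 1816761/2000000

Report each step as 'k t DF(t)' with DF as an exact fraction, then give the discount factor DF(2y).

1 1 397/400
2 2 9433/10000
3 3 4597/5000
4 4 73/80
5 5 1729/2000
6 6 1653/2000
DF(2y) = 9433/10000 ≈ 0.943300

step 1 [1y] zero: DF = P = 397/400 ≈ 0.992500
step 2 [2y] bond c/1=3/40: DF=(217697/200000 − 3/40·(0.992500))/(1+3/40) = 9433/10000 ≈ 0.943300
step 3 [3y] bond c/1=21/400: DF=(534649/500000 − 21/400·(0.992500+0.943300))/(1+21/400) = 4597/5000 ≈ 0.919400
step 4 [4y] swap r/1=875/37677: DF=(1 − 875/37677·(0.992500+0.943300+0.919400))/(1+875/37677) = 73/80 ≈ 0.912500
step 5 [5y] bond c/1=7/100: DF=(594377/500000 − 7/100·(0.992500+0.943300+0.919400+0.912500))/(1+7/100) = 1729/2000 ≈ 0.864500
step 6 [6y] bond c/1=3/200: DF=(1816761/2000000 − 3/200·(0.992500+0.943300+0.919400+0.912500+0.864500))/(1+3/200) = 1653/2000 ≈ 0.826500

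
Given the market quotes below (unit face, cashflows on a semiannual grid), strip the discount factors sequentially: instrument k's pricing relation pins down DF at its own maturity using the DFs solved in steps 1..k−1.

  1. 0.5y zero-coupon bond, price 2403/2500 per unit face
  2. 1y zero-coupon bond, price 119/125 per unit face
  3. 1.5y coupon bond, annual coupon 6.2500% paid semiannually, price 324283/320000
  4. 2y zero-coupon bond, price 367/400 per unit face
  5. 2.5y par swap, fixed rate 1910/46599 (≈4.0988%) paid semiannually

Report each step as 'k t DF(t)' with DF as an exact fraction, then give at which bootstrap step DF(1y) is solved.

1 1/2 2403/2500
2 1 119/125
3 3/2 9247/10000
4 2 367/400
5 5/2 1809/2000
DF(1y) is solved at step 2

step 1 [0.5y] zero: DF = P = 2403/2500 ≈ 0.961200
step 2 [1y] zero: DF = P = 119/125 ≈ 0.952000
step 3 [1.5y] bond c/2=1/32: DF=(324283/320000 − 1/32·(0.961200+0.952000))/(1+1/32) = 9247/10000 ≈ 0.924700
step 4 [2y] zero: DF = P = 367/400 ≈ 0.917500
step 5 [2.5y] swap r/2=955/46599: DF=(1 − 955/46599·(0.961200+0.952000+0.924700+0.917500))/(1+955/46599) = 1809/2000 ≈ 0.904500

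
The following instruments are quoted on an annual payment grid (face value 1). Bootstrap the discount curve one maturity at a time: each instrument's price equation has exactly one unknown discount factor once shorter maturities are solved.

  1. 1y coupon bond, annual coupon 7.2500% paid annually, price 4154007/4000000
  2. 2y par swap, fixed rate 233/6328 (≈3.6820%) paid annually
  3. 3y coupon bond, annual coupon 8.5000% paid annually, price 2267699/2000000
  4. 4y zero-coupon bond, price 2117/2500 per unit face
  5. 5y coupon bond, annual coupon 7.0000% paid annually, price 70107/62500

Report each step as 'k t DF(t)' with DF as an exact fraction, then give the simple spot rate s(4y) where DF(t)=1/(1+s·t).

step 1 [1y] bond c/1=29/400: DF=(4154007/4000000 − 29/400·(0))/(1+29/400) = 9683/10000 ≈ 0.968300
step 2 [2y] swap r/1=233/6328: DF=(1 − 233/6328·(0.968300))/(1+233/6328) = 9301/10000 ≈ 0.930100
step 3 [3y] bond c/1=17/200: DF=(2267699/2000000 − 17/200·(0.968300+0.930100))/(1+17/200) = 8963/10000 ≈ 0.896300
step 4 [4y] zero: DF = P = 2117/2500 ≈ 0.846800
step 5 [5y] bond c/1=7/100: DF=(70107/62500 − 7/100·(0.968300+0.930100+0.896300+0.846800))/(1+7/100) = 8101/10000 ≈ 0.810100

1 1 9683/10000
2 2 9301/10000
3 3 8963/10000
4 4 2117/2500
5 5 8101/10000
s(4y) = (1/(2117/2500) − 1)/(4) = 383/8468 ≈ 4.5229%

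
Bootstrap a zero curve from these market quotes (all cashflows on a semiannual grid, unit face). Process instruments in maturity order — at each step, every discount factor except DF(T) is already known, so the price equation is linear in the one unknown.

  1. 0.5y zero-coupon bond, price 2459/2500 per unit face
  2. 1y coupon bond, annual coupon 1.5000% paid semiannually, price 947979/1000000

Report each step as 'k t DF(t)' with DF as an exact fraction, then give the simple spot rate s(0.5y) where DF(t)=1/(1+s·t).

1 1/2 2459/2500
2 1 1167/1250
s(0.5y) = (1/(2459/2500) − 1)/(1/2) = 82/2459 ≈ 3.3347%

step 1 [0.5y] zero: DF = P = 2459/2500 ≈ 0.983600
step 2 [1y] bond c/2=3/400: DF=(947979/1000000 − 3/400·(0.983600))/(1+3/400) = 1167/1250 ≈ 0.933600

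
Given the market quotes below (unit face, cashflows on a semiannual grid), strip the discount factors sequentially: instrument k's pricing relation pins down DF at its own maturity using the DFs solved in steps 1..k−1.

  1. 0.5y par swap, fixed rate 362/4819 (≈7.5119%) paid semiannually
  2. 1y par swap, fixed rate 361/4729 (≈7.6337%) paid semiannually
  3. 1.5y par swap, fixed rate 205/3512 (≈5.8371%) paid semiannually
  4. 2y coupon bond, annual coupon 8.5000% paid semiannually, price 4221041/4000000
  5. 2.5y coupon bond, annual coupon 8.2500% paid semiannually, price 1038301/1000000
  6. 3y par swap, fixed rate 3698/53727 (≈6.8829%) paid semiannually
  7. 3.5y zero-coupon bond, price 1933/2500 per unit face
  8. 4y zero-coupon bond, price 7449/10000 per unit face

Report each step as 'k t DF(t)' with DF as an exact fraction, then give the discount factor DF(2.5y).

step 1 [0.5y] swap r/2=181/4819: DF=(1 − 181/4819·(0))/(1+181/4819) = 4819/5000 ≈ 0.963800
step 2 [1y] swap r/2=361/9458: DF=(1 − 361/9458·(0.963800))/(1+361/9458) = 4639/5000 ≈ 0.927800
step 3 [1.5y] swap r/2=205/7024: DF=(1 − 205/7024·(0.963800+0.927800))/(1+205/7024) = 459/500 ≈ 0.918000
step 4 [2y] bond c/2=17/400: DF=(4221041/4000000 − 17/400·(0.963800+0.927800+0.918000))/(1+17/400) = 8977/10000 ≈ 0.897700
step 5 [2.5y] bond c/2=33/800: DF=(1038301/1000000 − 33/800·(0.963800+0.927800+0.918000+0.897700))/(1+33/800) = 8503/10000 ≈ 0.850300
step 6 [3y] swap r/2=1849/53727: DF=(1 − 1849/53727·(0.963800+0.927800+0.918000+0.897700+0.850300))/(1+1849/53727) = 8151/10000 ≈ 0.815100
step 7 [3.5y] zero: DF = P = 1933/2500 ≈ 0.773200
step 8 [4y] zero: DF = P = 7449/10000 ≈ 0.744900

1 1/2 4819/5000
2 1 4639/5000
3 3/2 459/500
4 2 8977/10000
5 5/2 8503/10000
6 3 8151/10000
7 7/2 1933/2500
8 4 7449/10000
DF(2.5y) = 8503/10000 ≈ 0.850300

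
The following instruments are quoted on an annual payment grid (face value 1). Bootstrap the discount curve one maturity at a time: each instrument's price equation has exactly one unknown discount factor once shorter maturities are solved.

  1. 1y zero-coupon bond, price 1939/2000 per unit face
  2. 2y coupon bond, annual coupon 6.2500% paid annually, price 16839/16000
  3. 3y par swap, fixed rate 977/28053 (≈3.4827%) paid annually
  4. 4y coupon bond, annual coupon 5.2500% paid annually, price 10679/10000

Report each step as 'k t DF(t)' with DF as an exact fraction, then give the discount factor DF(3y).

1 1 1939/2000
2 2 1867/2000
3 3 9023/10000
4 4 8747/10000
DF(3y) = 9023/10000 ≈ 0.902300

step 1 [1y] zero: DF = P = 1939/2000 ≈ 0.969500
step 2 [2y] bond c/1=1/16: DF=(16839/16000 − 1/16·(0.969500))/(1+1/16) = 1867/2000 ≈ 0.933500
step 3 [3y] swap r/1=977/28053: DF=(1 − 977/28053·(0.969500+0.933500))/(1+977/28053) = 9023/10000 ≈ 0.902300
step 4 [4y] bond c/1=21/400: DF=(10679/10000 − 21/400·(0.969500+0.933500+0.902300))/(1+21/400) = 8747/10000 ≈ 0.874700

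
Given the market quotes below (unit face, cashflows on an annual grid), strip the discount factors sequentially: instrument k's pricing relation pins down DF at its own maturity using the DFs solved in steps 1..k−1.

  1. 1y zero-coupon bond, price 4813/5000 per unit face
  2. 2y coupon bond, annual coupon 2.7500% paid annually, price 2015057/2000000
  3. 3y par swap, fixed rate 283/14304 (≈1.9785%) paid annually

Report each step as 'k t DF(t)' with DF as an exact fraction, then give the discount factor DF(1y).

step 1 [1y] zero: DF = P = 4813/5000 ≈ 0.962600
step 2 [2y] bond c/1=11/400: DF=(2015057/2000000 − 11/400·(0.962600))/(1+11/400) = 2387/2500 ≈ 0.954800
step 3 [3y] swap r/1=283/14304: DF=(1 − 283/14304·(0.962600+0.954800))/(1+283/14304) = 4717/5000 ≈ 0.943400

1 1 4813/5000
2 2 2387/2500
3 3 4717/5000
DF(1y) = 4813/5000 ≈ 0.962600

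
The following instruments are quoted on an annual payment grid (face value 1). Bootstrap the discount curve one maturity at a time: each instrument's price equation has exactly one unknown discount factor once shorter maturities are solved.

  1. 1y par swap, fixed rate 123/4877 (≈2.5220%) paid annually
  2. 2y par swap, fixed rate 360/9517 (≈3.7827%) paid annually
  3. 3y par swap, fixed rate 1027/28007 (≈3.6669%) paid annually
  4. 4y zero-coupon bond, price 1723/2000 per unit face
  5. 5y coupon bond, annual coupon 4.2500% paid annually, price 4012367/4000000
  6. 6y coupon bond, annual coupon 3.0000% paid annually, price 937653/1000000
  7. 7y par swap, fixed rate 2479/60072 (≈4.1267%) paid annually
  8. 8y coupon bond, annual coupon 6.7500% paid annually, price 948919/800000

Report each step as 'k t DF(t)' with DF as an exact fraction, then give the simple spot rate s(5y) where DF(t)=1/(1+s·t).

1 1 4877/5000
2 2 116/125
3 3 8973/10000
4 4 1723/2000
5 5 8129/10000
6 6 39/50
7 7 7521/10000
8 8 7313/10000
s(5y) = (1/(8129/10000) − 1)/(5) = 1871/40645 ≈ 4.6033%

step 1 [1y] swap r/1=123/4877: DF=(1 − 123/4877·(0))/(1+123/4877) = 4877/5000 ≈ 0.975400
step 2 [2y] swap r/1=360/9517: DF=(1 − 360/9517·(0.975400))/(1+360/9517) = 116/125 ≈ 0.928000
step 3 [3y] swap r/1=1027/28007: DF=(1 − 1027/28007·(0.975400+0.928000))/(1+1027/28007) = 8973/10000 ≈ 0.897300
step 4 [4y] zero: DF = P = 1723/2000 ≈ 0.861500
step 5 [5y] bond c/1=17/400: DF=(4012367/4000000 − 17/400·(0.975400+0.928000+0.897300+0.861500))/(1+17/400) = 8129/10000 ≈ 0.812900
step 6 [6y] bond c/1=3/100: DF=(937653/1000000 − 3/100·(0.975400+0.928000+0.897300+0.861500+0.812900))/(1+3/100) = 39/50 ≈ 0.780000
step 7 [7y] swap r/1=2479/60072: DF=(1 − 2479/60072·(0.975400+0.928000+0.897300+0.861500+0.812900+0.780000))/(1+2479/60072) = 7521/10000 ≈ 0.752100
step 8 [8y] bond c/1=27/400: DF=(948919/800000 − 27/400·(0.975400+0.928000+0.897300+0.861500+0.812900+0.780000+0.752100))/(1+27/400) = 7313/10000 ≈ 0.731300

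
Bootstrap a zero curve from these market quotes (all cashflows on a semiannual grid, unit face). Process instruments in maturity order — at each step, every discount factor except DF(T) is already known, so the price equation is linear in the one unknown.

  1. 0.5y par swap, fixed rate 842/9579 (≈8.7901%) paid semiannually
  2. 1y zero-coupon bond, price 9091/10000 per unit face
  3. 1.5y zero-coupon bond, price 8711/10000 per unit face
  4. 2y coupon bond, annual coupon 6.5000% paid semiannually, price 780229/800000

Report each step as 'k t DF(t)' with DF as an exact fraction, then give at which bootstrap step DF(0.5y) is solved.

1 1/2 9579/10000
2 1 9091/10000
3 3/2 8711/10000
4 2 1073/1250
DF(0.5y) is solved at step 1

step 1 [0.5y] swap r/2=421/9579: DF=(1 − 421/9579·(0))/(1+421/9579) = 9579/10000 ≈ 0.957900
step 2 [1y] zero: DF = P = 9091/10000 ≈ 0.909100
step 3 [1.5y] zero: DF = P = 8711/10000 ≈ 0.871100
step 4 [2y] bond c/2=13/400: DF=(780229/800000 − 13/400·(0.957900+0.909100+0.871100))/(1+13/400) = 1073/1250 ≈ 0.858400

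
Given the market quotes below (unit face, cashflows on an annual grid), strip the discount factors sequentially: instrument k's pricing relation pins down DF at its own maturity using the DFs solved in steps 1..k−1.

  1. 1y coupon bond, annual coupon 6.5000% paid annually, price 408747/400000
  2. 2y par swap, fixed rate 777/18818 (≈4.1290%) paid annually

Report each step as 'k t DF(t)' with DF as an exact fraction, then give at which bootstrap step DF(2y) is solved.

1 1 1919/2000
2 2 9223/10000
DF(2y) is solved at step 2

step 1 [1y] bond c/1=13/200: DF=(408747/400000 − 13/200·(0))/(1+13/200) = 1919/2000 ≈ 0.959500
step 2 [2y] swap r/1=777/18818: DF=(1 − 777/18818·(0.959500))/(1+777/18818) = 9223/10000 ≈ 0.922300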